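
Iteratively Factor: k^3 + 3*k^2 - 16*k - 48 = (k - 4)*(k^2 + 7*k + 12) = (k - 4)*(k + 3)*(k + 4)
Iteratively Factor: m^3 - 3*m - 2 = (m + 1)*(m^2 - m - 2) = (m - 2)*(m + 1)*(m + 1)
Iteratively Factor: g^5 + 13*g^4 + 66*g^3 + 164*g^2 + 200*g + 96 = (g + 2)*(g^4 + 11*g^3 + 44*g^2 + 76*g + 48) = (g + 2)^2*(g^3 + 9*g^2 + 26*g + 24) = (g + 2)^2*(g + 4)*(g^2 + 5*g + 6) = (g + 2)^2*(g + 3)*(g + 4)*(g + 2)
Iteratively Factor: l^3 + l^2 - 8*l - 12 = (l - 3)*(l^2 + 4*l + 4) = (l - 3)*(l + 2)*(l + 2)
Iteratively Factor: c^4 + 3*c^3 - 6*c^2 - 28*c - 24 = (c + 2)*(c^3 + c^2 - 8*c - 12) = (c + 2)^2*(c^2 - c - 6) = (c - 3)*(c + 2)^2*(c + 2)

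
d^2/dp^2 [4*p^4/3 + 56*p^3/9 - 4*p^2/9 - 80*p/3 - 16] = 16*p^2 + 112*p/3 - 8/9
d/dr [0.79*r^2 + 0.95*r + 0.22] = 1.58*r + 0.95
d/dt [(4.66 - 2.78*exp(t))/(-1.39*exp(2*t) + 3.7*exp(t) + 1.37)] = (-3.8642*exp(2*t) + 12.9548*exp(t) - 21.0506)*exp(t)/(1.9321*exp(4*t) - 10.286*exp(3*t) + 9.8814*exp(2*t) + 10.138*exp(t) + 1.8769)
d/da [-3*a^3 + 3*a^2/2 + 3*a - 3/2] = -9*a^2 + 3*a + 3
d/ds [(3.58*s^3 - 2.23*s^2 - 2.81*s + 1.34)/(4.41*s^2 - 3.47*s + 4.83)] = (15.7878*s^4 - 24.8452*s^3 + 72.0044*s^2 - 33.3606*s - 8.9225)/(19.4481*s^4 - 30.6054*s^3 + 54.6415*s^2 - 33.5202*s + 23.3289)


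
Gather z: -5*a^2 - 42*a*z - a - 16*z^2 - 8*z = -5*a^2 - a - 16*z^2 + z*(-42*a - 8)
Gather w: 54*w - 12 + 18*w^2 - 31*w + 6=18*w^2 + 23*w - 6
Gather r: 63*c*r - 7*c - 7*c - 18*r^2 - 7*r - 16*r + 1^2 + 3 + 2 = -14*c - 18*r^2 + r*(63*c - 23) + 6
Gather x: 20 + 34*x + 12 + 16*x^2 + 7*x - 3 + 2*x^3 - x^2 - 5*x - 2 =2*x^3 + 15*x^2 + 36*x + 27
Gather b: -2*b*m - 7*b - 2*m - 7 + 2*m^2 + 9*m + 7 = b*(-2*m - 7) + 2*m^2 + 7*m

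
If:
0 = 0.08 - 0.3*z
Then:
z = 0.27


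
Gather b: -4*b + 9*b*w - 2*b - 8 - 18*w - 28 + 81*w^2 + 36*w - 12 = b*(9*w - 6) + 81*w^2 + 18*w - 48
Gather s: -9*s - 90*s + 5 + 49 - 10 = 44 - 99*s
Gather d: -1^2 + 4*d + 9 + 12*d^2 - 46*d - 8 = 12*d^2 - 42*d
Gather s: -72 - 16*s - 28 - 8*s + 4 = -24*s - 96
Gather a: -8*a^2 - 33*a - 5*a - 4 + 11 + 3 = -8*a^2 - 38*a + 10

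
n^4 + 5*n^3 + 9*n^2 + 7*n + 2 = (n + 1)^3*(n + 2)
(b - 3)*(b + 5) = b^2 + 2*b - 15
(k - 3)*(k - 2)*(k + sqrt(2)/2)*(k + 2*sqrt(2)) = k^4 - 5*k^3 + 5*sqrt(2)*k^3/2 - 25*sqrt(2)*k^2/2 + 8*k^2 - 10*k + 15*sqrt(2)*k + 12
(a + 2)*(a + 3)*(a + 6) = a^3 + 11*a^2 + 36*a + 36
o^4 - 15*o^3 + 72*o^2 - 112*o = o*(o - 7)*(o - 4)^2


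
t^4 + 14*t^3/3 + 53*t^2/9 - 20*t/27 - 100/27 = (t - 2/3)*(t + 5/3)^2*(t + 2)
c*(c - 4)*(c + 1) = c^3 - 3*c^2 - 4*c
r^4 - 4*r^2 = r^2*(r - 2)*(r + 2)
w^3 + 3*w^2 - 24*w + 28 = (w - 2)^2*(w + 7)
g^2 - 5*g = g*(g - 5)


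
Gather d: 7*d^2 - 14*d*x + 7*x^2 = 7*d^2 - 14*d*x + 7*x^2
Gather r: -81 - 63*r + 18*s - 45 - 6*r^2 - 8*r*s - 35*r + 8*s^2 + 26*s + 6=-6*r^2 + r*(-8*s - 98) + 8*s^2 + 44*s - 120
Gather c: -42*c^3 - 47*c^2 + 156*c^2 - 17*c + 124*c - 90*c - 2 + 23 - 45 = -42*c^3 + 109*c^2 + 17*c - 24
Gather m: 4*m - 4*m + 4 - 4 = 0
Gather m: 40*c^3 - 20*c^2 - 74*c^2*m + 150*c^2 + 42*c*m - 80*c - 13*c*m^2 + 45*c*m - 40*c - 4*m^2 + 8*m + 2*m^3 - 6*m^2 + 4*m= 40*c^3 + 130*c^2 - 120*c + 2*m^3 + m^2*(-13*c - 10) + m*(-74*c^2 + 87*c + 12)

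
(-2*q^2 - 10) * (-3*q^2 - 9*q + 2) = 6*q^4 + 18*q^3 + 26*q^2 + 90*q - 20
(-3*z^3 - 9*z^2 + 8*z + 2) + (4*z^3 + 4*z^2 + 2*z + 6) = z^3 - 5*z^2 + 10*z + 8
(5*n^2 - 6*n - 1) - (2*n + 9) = 5*n^2 - 8*n - 10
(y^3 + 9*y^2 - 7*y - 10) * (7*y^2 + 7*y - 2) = 7*y^5 + 70*y^4 + 12*y^3 - 137*y^2 - 56*y + 20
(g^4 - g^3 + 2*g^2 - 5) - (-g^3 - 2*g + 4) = g^4 + 2*g^2 + 2*g - 9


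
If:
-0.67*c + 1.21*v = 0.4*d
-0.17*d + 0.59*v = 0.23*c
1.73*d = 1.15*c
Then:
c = 0.00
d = 0.00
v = 0.00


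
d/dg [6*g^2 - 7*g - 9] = 12*g - 7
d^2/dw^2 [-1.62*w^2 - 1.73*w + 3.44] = -3.24000000000000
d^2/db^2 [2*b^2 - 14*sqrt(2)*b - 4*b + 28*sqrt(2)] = 4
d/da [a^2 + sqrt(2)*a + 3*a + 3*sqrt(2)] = 2*a + sqrt(2) + 3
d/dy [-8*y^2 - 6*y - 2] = -16*y - 6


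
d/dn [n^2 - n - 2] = 2*n - 1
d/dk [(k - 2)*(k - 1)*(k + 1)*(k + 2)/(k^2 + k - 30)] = (2*k^5 + 3*k^4 - 120*k^3 - 5*k^2 + 292*k - 4)/(k^4 + 2*k^3 - 59*k^2 - 60*k + 900)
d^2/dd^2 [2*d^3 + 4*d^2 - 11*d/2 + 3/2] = 12*d + 8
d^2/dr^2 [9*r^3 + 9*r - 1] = 54*r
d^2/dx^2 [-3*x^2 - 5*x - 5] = -6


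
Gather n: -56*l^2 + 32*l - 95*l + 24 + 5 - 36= -56*l^2 - 63*l - 7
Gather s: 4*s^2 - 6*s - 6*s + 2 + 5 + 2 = 4*s^2 - 12*s + 9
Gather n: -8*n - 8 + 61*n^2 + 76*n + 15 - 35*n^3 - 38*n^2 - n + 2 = -35*n^3 + 23*n^2 + 67*n + 9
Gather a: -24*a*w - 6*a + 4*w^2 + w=a*(-24*w - 6) + 4*w^2 + w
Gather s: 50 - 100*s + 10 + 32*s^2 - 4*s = 32*s^2 - 104*s + 60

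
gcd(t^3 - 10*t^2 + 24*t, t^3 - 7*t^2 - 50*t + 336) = t - 6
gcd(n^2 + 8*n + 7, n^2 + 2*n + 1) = n + 1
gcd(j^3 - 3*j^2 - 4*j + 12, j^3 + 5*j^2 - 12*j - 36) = j^2 - j - 6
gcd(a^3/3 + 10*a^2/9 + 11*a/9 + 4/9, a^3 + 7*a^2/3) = 1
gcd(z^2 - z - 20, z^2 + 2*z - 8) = z + 4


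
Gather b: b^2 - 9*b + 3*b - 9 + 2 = b^2 - 6*b - 7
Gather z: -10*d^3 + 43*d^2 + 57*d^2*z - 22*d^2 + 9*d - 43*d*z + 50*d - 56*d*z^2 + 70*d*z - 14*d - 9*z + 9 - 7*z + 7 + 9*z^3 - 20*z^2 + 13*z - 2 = -10*d^3 + 21*d^2 + 45*d + 9*z^3 + z^2*(-56*d - 20) + z*(57*d^2 + 27*d - 3) + 14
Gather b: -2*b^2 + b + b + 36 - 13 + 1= -2*b^2 + 2*b + 24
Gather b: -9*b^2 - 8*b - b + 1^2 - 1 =-9*b^2 - 9*b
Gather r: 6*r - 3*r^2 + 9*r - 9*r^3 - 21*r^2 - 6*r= -9*r^3 - 24*r^2 + 9*r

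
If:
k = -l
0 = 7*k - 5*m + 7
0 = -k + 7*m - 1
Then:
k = -1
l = 1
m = 0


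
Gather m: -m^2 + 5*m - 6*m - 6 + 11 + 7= -m^2 - m + 12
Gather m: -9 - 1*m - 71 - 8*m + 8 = -9*m - 72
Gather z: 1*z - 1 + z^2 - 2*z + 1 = z^2 - z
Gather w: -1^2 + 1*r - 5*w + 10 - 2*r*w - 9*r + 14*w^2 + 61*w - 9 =-8*r + 14*w^2 + w*(56 - 2*r)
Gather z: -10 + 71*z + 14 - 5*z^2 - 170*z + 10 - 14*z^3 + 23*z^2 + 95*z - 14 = -14*z^3 + 18*z^2 - 4*z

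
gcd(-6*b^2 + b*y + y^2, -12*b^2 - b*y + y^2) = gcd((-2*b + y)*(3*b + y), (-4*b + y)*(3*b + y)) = 3*b + y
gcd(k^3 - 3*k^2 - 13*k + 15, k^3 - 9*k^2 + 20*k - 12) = k - 1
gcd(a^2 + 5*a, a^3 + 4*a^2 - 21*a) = a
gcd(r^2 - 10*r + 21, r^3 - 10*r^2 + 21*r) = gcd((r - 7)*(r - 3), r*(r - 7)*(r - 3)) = r^2 - 10*r + 21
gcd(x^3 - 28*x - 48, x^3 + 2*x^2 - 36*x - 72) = x^2 - 4*x - 12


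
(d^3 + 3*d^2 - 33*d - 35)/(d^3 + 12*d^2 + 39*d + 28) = (d - 5)/(d + 4)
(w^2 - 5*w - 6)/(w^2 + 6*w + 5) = (w - 6)/(w + 5)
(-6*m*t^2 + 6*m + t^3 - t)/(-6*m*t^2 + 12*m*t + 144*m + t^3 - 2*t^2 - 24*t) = (t^2 - 1)/(t^2 - 2*t - 24)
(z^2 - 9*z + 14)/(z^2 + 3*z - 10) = (z - 7)/(z + 5)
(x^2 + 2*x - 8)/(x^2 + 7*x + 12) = (x - 2)/(x + 3)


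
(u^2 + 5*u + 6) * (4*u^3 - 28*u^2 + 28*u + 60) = 4*u^5 - 8*u^4 - 88*u^3 + 32*u^2 + 468*u + 360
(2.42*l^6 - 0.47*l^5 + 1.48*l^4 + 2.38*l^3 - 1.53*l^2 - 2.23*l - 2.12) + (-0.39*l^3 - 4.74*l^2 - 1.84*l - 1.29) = 2.42*l^6 - 0.47*l^5 + 1.48*l^4 + 1.99*l^3 - 6.27*l^2 - 4.07*l - 3.41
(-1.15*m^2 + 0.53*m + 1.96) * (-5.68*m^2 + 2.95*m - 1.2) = 6.532*m^4 - 6.4029*m^3 - 8.1893*m^2 + 5.146*m - 2.352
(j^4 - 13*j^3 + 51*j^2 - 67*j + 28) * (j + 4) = j^5 - 9*j^4 - j^3 + 137*j^2 - 240*j + 112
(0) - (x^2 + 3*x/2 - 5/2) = -x^2 - 3*x/2 + 5/2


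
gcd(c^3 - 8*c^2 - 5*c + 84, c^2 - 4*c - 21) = c^2 - 4*c - 21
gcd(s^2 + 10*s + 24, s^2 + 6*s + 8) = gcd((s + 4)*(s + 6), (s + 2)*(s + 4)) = s + 4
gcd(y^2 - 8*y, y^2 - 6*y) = y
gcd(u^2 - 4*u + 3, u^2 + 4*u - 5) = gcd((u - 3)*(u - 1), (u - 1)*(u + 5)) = u - 1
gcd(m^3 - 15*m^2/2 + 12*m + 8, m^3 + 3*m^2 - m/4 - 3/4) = m + 1/2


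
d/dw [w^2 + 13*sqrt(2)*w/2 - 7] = 2*w + 13*sqrt(2)/2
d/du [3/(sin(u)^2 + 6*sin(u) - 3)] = -6*(sin(u) + 3)*cos(u)/(sin(u)^2 + 6*sin(u) - 3)^2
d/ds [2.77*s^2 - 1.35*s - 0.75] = 5.54*s - 1.35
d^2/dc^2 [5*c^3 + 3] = 30*c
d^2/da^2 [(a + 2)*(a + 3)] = 2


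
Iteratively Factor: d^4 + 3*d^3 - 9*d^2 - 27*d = (d - 3)*(d^3 + 6*d^2 + 9*d) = d*(d - 3)*(d^2 + 6*d + 9) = d*(d - 3)*(d + 3)*(d + 3)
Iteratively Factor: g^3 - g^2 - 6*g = (g + 2)*(g^2 - 3*g) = (g - 3)*(g + 2)*(g)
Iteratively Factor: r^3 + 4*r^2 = (r)*(r^2 + 4*r) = r^2*(r + 4)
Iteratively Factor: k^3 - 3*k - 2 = (k + 1)*(k^2 - k - 2) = (k - 2)*(k + 1)*(k + 1)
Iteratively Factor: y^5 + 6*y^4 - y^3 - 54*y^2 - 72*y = (y)*(y^4 + 6*y^3 - y^2 - 54*y - 72) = y*(y + 3)*(y^3 + 3*y^2 - 10*y - 24) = y*(y - 3)*(y + 3)*(y^2 + 6*y + 8) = y*(y - 3)*(y + 2)*(y + 3)*(y + 4)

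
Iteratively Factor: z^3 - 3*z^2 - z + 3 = (z - 1)*(z^2 - 2*z - 3) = (z - 1)*(z + 1)*(z - 3)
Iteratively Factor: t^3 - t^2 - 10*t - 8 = (t + 2)*(t^2 - 3*t - 4) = (t - 4)*(t + 2)*(t + 1)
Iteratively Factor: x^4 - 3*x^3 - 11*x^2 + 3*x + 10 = (x - 1)*(x^3 - 2*x^2 - 13*x - 10) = (x - 5)*(x - 1)*(x^2 + 3*x + 2) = (x - 5)*(x - 1)*(x + 1)*(x + 2)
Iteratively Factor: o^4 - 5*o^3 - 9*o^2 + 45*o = (o - 5)*(o^3 - 9*o) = (o - 5)*(o - 3)*(o^2 + 3*o) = o*(o - 5)*(o - 3)*(o + 3)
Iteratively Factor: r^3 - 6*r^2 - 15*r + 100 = (r - 5)*(r^2 - r - 20) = (r - 5)*(r + 4)*(r - 5)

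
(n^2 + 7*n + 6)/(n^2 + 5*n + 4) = (n + 6)/(n + 4)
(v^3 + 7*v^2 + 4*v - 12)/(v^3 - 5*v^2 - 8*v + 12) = (v + 6)/(v - 6)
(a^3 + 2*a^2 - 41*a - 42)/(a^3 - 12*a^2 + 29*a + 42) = (a + 7)/(a - 7)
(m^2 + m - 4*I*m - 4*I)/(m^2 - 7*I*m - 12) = (m + 1)/(m - 3*I)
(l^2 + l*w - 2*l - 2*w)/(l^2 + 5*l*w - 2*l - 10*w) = (l + w)/(l + 5*w)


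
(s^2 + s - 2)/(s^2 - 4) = (s - 1)/(s - 2)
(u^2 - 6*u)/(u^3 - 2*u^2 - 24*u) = 1/(u + 4)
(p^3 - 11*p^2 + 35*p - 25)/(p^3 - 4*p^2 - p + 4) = (p^2 - 10*p + 25)/(p^2 - 3*p - 4)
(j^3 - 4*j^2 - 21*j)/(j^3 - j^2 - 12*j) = (j - 7)/(j - 4)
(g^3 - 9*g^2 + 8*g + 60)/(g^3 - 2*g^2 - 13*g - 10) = (g - 6)/(g + 1)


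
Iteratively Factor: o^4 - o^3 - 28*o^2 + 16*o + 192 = (o + 3)*(o^3 - 4*o^2 - 16*o + 64) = (o + 3)*(o + 4)*(o^2 - 8*o + 16) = (o - 4)*(o + 3)*(o + 4)*(o - 4)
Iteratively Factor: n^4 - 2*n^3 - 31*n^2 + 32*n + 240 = (n - 5)*(n^3 + 3*n^2 - 16*n - 48) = (n - 5)*(n + 4)*(n^2 - n - 12) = (n - 5)*(n + 3)*(n + 4)*(n - 4)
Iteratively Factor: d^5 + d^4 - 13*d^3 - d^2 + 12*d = (d - 1)*(d^4 + 2*d^3 - 11*d^2 - 12*d) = d*(d - 1)*(d^3 + 2*d^2 - 11*d - 12) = d*(d - 1)*(d + 1)*(d^2 + d - 12) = d*(d - 3)*(d - 1)*(d + 1)*(d + 4)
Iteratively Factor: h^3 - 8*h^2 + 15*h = (h - 5)*(h^2 - 3*h) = (h - 5)*(h - 3)*(h)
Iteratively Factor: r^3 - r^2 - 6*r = (r + 2)*(r^2 - 3*r) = r*(r + 2)*(r - 3)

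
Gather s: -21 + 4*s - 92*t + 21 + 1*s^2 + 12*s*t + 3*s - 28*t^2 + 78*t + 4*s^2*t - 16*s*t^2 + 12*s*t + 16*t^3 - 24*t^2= s^2*(4*t + 1) + s*(-16*t^2 + 24*t + 7) + 16*t^3 - 52*t^2 - 14*t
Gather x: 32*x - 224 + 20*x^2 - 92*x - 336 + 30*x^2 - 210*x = 50*x^2 - 270*x - 560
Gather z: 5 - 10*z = 5 - 10*z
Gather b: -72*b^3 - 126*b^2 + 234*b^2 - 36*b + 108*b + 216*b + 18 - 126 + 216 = -72*b^3 + 108*b^2 + 288*b + 108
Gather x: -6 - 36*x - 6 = -36*x - 12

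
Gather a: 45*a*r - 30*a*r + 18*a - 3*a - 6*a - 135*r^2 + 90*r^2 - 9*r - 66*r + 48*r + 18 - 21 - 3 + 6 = a*(15*r + 9) - 45*r^2 - 27*r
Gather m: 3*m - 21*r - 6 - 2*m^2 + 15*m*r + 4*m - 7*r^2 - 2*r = -2*m^2 + m*(15*r + 7) - 7*r^2 - 23*r - 6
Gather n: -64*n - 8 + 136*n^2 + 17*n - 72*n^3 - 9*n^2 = -72*n^3 + 127*n^2 - 47*n - 8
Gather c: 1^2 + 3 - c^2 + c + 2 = -c^2 + c + 6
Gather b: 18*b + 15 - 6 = 18*b + 9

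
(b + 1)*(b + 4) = b^2 + 5*b + 4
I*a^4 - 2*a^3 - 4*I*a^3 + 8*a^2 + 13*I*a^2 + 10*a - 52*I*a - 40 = (a - 4)*(a - 2*I)*(a + 5*I)*(I*a + 1)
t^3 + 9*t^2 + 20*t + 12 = (t + 1)*(t + 2)*(t + 6)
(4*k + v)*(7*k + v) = 28*k^2 + 11*k*v + v^2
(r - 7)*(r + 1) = r^2 - 6*r - 7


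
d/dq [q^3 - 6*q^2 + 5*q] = 3*q^2 - 12*q + 5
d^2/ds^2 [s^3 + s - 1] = 6*s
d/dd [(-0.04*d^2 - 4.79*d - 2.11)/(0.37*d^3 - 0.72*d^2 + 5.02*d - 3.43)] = (0.0148*d^4 + 3.5446*d^3 - 1.3075*d^2 - 2.764*d + 27.0219)/(0.1369*d^6 - 0.5328*d^5 + 4.2332*d^4 - 9.767*d^3 + 30.1396*d^2 - 34.4372*d + 11.7649)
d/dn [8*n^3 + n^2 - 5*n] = 24*n^2 + 2*n - 5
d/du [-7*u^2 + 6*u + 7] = 6 - 14*u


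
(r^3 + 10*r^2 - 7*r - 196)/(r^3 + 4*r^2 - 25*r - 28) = (r + 7)/(r + 1)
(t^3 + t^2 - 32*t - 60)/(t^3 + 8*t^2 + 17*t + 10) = (t - 6)/(t + 1)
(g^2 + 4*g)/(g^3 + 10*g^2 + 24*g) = 1/(g + 6)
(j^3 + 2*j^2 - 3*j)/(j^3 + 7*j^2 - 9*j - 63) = j*(j - 1)/(j^2 + 4*j - 21)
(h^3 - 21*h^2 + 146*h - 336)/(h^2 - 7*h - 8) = (h^2 - 13*h + 42)/(h + 1)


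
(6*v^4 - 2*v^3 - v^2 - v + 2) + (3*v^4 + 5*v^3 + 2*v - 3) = 9*v^4 + 3*v^3 - v^2 + v - 1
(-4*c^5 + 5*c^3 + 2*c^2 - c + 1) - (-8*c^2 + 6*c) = -4*c^5 + 5*c^3 + 10*c^2 - 7*c + 1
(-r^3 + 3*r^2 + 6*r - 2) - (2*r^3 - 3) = -3*r^3 + 3*r^2 + 6*r + 1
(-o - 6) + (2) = -o - 4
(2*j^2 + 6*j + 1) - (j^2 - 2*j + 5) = j^2 + 8*j - 4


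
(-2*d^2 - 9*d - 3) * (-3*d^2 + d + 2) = 6*d^4 + 25*d^3 - 4*d^2 - 21*d - 6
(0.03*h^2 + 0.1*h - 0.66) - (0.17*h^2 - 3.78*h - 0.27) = -0.14*h^2 + 3.88*h - 0.39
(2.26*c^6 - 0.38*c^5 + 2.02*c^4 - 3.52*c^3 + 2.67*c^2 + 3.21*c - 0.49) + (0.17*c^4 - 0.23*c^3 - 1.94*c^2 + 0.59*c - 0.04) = 2.26*c^6 - 0.38*c^5 + 2.19*c^4 - 3.75*c^3 + 0.73*c^2 + 3.8*c - 0.53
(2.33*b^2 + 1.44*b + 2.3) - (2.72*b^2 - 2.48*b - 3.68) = -0.39*b^2 + 3.92*b + 5.98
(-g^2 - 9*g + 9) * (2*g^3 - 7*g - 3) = -2*g^5 - 18*g^4 + 25*g^3 + 66*g^2 - 36*g - 27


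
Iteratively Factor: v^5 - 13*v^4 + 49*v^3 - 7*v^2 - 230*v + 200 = (v - 5)*(v^4 - 8*v^3 + 9*v^2 + 38*v - 40) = (v - 5)*(v - 1)*(v^3 - 7*v^2 + 2*v + 40) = (v - 5)*(v - 4)*(v - 1)*(v^2 - 3*v - 10) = (v - 5)*(v - 4)*(v - 1)*(v + 2)*(v - 5)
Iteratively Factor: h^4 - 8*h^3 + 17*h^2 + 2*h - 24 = (h - 4)*(h^3 - 4*h^2 + h + 6) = (h - 4)*(h - 2)*(h^2 - 2*h - 3) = (h - 4)*(h - 2)*(h + 1)*(h - 3)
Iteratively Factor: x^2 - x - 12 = (x + 3)*(x - 4)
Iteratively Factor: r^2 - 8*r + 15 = (r - 5)*(r - 3)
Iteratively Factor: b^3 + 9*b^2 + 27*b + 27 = (b + 3)*(b^2 + 6*b + 9) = (b + 3)^2*(b + 3)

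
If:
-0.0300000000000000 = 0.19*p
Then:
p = -0.16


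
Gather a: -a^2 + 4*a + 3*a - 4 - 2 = -a^2 + 7*a - 6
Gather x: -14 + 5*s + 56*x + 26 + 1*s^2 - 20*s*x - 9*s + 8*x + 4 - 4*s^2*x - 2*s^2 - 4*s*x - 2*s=-s^2 - 6*s + x*(-4*s^2 - 24*s + 64) + 16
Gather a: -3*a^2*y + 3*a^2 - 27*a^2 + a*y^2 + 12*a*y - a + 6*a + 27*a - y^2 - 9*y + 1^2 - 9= a^2*(-3*y - 24) + a*(y^2 + 12*y + 32) - y^2 - 9*y - 8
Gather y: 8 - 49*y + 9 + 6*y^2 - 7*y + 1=6*y^2 - 56*y + 18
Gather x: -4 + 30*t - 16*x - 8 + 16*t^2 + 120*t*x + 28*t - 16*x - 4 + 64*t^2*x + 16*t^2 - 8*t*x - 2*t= 32*t^2 + 56*t + x*(64*t^2 + 112*t - 32) - 16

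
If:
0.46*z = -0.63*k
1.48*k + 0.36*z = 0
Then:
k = 0.00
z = 0.00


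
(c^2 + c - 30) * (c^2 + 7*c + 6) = c^4 + 8*c^3 - 17*c^2 - 204*c - 180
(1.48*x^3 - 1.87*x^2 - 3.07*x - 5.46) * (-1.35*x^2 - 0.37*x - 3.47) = -1.998*x^5 + 1.9769*x^4 - 0.2992*x^3 + 14.9958*x^2 + 12.6731*x + 18.9462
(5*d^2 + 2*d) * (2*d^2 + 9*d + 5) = 10*d^4 + 49*d^3 + 43*d^2 + 10*d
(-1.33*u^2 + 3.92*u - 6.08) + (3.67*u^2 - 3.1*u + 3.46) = 2.34*u^2 + 0.82*u - 2.62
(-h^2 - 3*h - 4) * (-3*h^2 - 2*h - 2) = 3*h^4 + 11*h^3 + 20*h^2 + 14*h + 8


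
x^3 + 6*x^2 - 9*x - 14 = (x - 2)*(x + 1)*(x + 7)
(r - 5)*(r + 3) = r^2 - 2*r - 15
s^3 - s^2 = s^2*(s - 1)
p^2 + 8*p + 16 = (p + 4)^2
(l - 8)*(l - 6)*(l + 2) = l^3 - 12*l^2 + 20*l + 96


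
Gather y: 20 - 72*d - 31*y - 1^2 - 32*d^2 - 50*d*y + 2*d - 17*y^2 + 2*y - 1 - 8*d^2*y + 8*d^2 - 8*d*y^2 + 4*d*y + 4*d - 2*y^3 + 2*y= -24*d^2 - 66*d - 2*y^3 + y^2*(-8*d - 17) + y*(-8*d^2 - 46*d - 27) + 18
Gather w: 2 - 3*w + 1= 3 - 3*w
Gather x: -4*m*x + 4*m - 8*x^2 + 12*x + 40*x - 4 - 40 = 4*m - 8*x^2 + x*(52 - 4*m) - 44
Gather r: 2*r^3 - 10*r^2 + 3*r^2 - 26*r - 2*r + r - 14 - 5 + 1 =2*r^3 - 7*r^2 - 27*r - 18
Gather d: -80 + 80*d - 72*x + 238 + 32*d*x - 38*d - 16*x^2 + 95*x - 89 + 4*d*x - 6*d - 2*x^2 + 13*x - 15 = d*(36*x + 36) - 18*x^2 + 36*x + 54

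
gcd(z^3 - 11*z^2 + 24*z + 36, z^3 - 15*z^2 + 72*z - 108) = z^2 - 12*z + 36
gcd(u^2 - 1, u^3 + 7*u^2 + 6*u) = u + 1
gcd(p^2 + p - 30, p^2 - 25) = p - 5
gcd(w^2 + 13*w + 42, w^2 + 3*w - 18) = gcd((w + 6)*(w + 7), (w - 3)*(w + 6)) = w + 6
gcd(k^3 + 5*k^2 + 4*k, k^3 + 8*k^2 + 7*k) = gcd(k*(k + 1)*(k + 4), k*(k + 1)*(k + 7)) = k^2 + k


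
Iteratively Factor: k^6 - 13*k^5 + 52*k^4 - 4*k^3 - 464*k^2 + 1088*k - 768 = (k - 4)*(k^5 - 9*k^4 + 16*k^3 + 60*k^2 - 224*k + 192) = (k - 4)*(k - 2)*(k^4 - 7*k^3 + 2*k^2 + 64*k - 96) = (k - 4)^2*(k - 2)*(k^3 - 3*k^2 - 10*k + 24) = (k - 4)^3*(k - 2)*(k^2 + k - 6) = (k - 4)^3*(k - 2)*(k + 3)*(k - 2)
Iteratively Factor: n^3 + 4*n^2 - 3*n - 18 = (n - 2)*(n^2 + 6*n + 9) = (n - 2)*(n + 3)*(n + 3)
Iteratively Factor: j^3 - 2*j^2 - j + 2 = (j - 2)*(j^2 - 1) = (j - 2)*(j + 1)*(j - 1)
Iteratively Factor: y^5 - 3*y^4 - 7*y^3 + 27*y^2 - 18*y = (y)*(y^4 - 3*y^3 - 7*y^2 + 27*y - 18) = y*(y - 2)*(y^3 - y^2 - 9*y + 9) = y*(y - 2)*(y + 3)*(y^2 - 4*y + 3) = y*(y - 2)*(y - 1)*(y + 3)*(y - 3)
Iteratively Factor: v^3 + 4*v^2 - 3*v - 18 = (v - 2)*(v^2 + 6*v + 9) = (v - 2)*(v + 3)*(v + 3)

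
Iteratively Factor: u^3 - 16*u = (u - 4)*(u^2 + 4*u) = (u - 4)*(u + 4)*(u)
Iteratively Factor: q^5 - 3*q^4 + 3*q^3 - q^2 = (q - 1)*(q^4 - 2*q^3 + q^2) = (q - 1)^2*(q^3 - q^2) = q*(q - 1)^2*(q^2 - q) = q^2*(q - 1)^2*(q - 1)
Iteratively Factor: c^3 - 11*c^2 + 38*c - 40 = (c - 2)*(c^2 - 9*c + 20) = (c - 5)*(c - 2)*(c - 4)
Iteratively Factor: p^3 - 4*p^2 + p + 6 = (p + 1)*(p^2 - 5*p + 6) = (p - 2)*(p + 1)*(p - 3)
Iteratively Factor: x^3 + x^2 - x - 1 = (x - 1)*(x^2 + 2*x + 1) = (x - 1)*(x + 1)*(x + 1)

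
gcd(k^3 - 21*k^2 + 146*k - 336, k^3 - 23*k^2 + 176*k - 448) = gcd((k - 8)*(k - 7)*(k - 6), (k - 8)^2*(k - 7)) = k^2 - 15*k + 56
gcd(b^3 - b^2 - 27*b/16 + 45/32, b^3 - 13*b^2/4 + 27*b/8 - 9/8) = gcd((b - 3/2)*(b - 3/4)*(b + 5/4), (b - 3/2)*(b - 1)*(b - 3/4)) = b^2 - 9*b/4 + 9/8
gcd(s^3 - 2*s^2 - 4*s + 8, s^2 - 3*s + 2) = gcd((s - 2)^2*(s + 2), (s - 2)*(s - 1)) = s - 2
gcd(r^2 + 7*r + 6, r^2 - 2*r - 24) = 1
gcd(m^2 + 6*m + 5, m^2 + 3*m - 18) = 1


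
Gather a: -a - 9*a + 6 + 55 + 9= 70 - 10*a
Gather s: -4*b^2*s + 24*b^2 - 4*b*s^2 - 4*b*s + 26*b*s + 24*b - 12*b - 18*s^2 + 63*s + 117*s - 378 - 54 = 24*b^2 + 12*b + s^2*(-4*b - 18) + s*(-4*b^2 + 22*b + 180) - 432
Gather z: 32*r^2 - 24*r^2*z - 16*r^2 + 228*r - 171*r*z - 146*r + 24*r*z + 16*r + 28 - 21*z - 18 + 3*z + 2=16*r^2 + 98*r + z*(-24*r^2 - 147*r - 18) + 12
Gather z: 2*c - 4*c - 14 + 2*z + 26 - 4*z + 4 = -2*c - 2*z + 16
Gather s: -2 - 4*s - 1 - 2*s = -6*s - 3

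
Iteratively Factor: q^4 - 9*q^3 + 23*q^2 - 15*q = (q - 1)*(q^3 - 8*q^2 + 15*q) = (q - 3)*(q - 1)*(q^2 - 5*q) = q*(q - 3)*(q - 1)*(q - 5)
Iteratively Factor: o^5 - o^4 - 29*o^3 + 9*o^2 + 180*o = (o + 4)*(o^4 - 5*o^3 - 9*o^2 + 45*o) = (o - 5)*(o + 4)*(o^3 - 9*o) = o*(o - 5)*(o + 4)*(o^2 - 9) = o*(o - 5)*(o + 3)*(o + 4)*(o - 3)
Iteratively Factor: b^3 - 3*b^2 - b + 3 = (b - 1)*(b^2 - 2*b - 3) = (b - 1)*(b + 1)*(b - 3)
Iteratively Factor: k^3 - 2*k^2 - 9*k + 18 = (k - 3)*(k^2 + k - 6) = (k - 3)*(k + 3)*(k - 2)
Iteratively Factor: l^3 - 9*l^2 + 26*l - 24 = (l - 4)*(l^2 - 5*l + 6) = (l - 4)*(l - 2)*(l - 3)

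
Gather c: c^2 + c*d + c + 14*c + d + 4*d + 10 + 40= c^2 + c*(d + 15) + 5*d + 50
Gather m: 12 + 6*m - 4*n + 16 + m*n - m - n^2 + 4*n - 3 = m*(n + 5) - n^2 + 25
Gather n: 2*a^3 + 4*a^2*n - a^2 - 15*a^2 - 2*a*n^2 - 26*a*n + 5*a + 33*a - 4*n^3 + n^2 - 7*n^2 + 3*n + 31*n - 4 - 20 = 2*a^3 - 16*a^2 + 38*a - 4*n^3 + n^2*(-2*a - 6) + n*(4*a^2 - 26*a + 34) - 24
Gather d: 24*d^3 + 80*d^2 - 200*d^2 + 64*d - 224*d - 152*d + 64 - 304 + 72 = 24*d^3 - 120*d^2 - 312*d - 168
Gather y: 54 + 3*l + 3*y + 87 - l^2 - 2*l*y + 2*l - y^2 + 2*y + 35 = -l^2 + 5*l - y^2 + y*(5 - 2*l) + 176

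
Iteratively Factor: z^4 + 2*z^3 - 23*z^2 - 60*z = (z + 3)*(z^3 - z^2 - 20*z) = (z + 3)*(z + 4)*(z^2 - 5*z) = z*(z + 3)*(z + 4)*(z - 5)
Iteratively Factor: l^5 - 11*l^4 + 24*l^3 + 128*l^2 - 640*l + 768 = (l - 3)*(l^4 - 8*l^3 + 128*l - 256) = (l - 4)*(l - 3)*(l^3 - 4*l^2 - 16*l + 64) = (l - 4)^2*(l - 3)*(l^2 - 16) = (l - 4)^3*(l - 3)*(l + 4)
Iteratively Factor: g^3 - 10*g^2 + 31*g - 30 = (g - 5)*(g^2 - 5*g + 6) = (g - 5)*(g - 3)*(g - 2)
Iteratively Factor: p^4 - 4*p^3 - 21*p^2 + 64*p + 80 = (p - 4)*(p^3 - 21*p - 20) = (p - 4)*(p + 1)*(p^2 - p - 20) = (p - 4)*(p + 1)*(p + 4)*(p - 5)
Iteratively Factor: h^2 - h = (h - 1)*(h)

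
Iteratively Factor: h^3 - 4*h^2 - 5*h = (h + 1)*(h^2 - 5*h) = (h - 5)*(h + 1)*(h)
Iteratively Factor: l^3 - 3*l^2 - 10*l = (l)*(l^2 - 3*l - 10) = l*(l - 5)*(l + 2)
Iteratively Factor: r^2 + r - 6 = (r - 2)*(r + 3)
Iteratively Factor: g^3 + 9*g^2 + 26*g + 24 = (g + 3)*(g^2 + 6*g + 8) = (g + 2)*(g + 3)*(g + 4)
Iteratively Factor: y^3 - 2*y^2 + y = (y)*(y^2 - 2*y + 1) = y*(y - 1)*(y - 1)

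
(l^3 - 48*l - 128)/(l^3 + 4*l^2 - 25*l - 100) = (l^2 - 4*l - 32)/(l^2 - 25)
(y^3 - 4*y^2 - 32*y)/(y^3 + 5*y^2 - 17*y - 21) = y*(y^2 - 4*y - 32)/(y^3 + 5*y^2 - 17*y - 21)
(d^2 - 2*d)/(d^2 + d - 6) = d/(d + 3)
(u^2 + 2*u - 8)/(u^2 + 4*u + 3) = (u^2 + 2*u - 8)/(u^2 + 4*u + 3)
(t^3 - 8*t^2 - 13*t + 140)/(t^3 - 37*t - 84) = (t - 5)/(t + 3)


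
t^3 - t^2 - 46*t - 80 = (t - 8)*(t + 2)*(t + 5)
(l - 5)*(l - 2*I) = l^2 - 5*l - 2*I*l + 10*I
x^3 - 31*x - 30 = (x - 6)*(x + 1)*(x + 5)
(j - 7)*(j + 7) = j^2 - 49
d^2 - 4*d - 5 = (d - 5)*(d + 1)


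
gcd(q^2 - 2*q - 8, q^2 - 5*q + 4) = q - 4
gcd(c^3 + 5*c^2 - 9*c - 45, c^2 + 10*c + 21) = c + 3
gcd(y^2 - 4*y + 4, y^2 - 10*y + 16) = y - 2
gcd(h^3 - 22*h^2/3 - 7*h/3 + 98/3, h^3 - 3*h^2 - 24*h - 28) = h^2 - 5*h - 14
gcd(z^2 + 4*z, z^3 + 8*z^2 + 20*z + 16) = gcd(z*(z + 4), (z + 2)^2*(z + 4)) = z + 4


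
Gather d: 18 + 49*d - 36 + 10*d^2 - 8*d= 10*d^2 + 41*d - 18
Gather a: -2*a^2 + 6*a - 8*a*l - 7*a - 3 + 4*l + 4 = -2*a^2 + a*(-8*l - 1) + 4*l + 1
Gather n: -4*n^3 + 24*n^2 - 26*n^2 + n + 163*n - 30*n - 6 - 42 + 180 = -4*n^3 - 2*n^2 + 134*n + 132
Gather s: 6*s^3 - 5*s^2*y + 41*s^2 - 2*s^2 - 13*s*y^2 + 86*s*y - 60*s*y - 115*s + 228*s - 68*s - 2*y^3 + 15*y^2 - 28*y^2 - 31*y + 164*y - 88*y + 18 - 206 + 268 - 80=6*s^3 + s^2*(39 - 5*y) + s*(-13*y^2 + 26*y + 45) - 2*y^3 - 13*y^2 + 45*y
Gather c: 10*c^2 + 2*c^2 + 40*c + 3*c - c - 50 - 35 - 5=12*c^2 + 42*c - 90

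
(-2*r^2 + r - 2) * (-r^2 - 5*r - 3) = 2*r^4 + 9*r^3 + 3*r^2 + 7*r + 6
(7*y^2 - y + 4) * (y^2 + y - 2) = 7*y^4 + 6*y^3 - 11*y^2 + 6*y - 8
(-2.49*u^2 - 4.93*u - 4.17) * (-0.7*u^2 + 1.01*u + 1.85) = 1.743*u^4 + 0.936099999999999*u^3 - 6.6668*u^2 - 13.3322*u - 7.7145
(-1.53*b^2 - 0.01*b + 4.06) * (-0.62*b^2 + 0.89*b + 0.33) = 0.9486*b^4 - 1.3555*b^3 - 3.031*b^2 + 3.6101*b + 1.3398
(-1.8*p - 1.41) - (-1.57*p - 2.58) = 1.17 - 0.23*p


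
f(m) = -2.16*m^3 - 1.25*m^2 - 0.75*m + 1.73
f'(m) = -6.48*m^2 - 2.5*m - 0.75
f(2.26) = -31.28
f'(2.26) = -39.50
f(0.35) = 1.22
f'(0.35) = -2.42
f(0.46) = 0.91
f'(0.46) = -3.27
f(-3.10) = 56.39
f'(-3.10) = -55.27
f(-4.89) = 228.08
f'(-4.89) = -143.48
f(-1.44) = 6.67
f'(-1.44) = -10.59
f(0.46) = 0.91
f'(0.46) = -3.27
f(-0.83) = 2.73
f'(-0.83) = -3.14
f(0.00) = 1.73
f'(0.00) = -0.75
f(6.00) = -514.33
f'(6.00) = -249.03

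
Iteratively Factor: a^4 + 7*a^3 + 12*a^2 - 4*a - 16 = (a + 2)*(a^3 + 5*a^2 + 2*a - 8) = (a + 2)^2*(a^2 + 3*a - 4) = (a - 1)*(a + 2)^2*(a + 4)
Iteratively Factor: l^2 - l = (l - 1)*(l)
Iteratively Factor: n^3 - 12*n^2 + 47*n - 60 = (n - 4)*(n^2 - 8*n + 15) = (n - 5)*(n - 4)*(n - 3)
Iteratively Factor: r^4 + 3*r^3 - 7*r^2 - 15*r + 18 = (r + 3)*(r^3 - 7*r + 6) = (r + 3)^2*(r^2 - 3*r + 2) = (r - 2)*(r + 3)^2*(r - 1)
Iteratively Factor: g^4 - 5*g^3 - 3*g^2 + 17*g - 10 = (g - 1)*(g^3 - 4*g^2 - 7*g + 10) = (g - 1)^2*(g^2 - 3*g - 10) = (g - 5)*(g - 1)^2*(g + 2)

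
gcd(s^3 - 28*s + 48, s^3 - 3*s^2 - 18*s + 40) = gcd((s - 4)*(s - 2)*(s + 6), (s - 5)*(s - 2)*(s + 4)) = s - 2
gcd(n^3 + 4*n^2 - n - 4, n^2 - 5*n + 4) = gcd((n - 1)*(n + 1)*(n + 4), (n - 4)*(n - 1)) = n - 1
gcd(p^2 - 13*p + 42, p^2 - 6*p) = p - 6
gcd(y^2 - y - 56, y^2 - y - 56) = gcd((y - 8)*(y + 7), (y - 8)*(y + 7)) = y^2 - y - 56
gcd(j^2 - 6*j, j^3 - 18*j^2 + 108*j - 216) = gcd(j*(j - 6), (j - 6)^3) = j - 6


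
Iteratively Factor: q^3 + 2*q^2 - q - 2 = (q - 1)*(q^2 + 3*q + 2) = (q - 1)*(q + 1)*(q + 2)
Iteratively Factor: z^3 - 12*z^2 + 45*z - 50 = (z - 2)*(z^2 - 10*z + 25) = (z - 5)*(z - 2)*(z - 5)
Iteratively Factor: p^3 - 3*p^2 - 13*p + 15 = (p + 3)*(p^2 - 6*p + 5) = (p - 5)*(p + 3)*(p - 1)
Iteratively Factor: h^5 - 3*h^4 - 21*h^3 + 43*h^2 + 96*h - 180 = (h - 5)*(h^4 + 2*h^3 - 11*h^2 - 12*h + 36) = (h - 5)*(h - 2)*(h^3 + 4*h^2 - 3*h - 18) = (h - 5)*(h - 2)^2*(h^2 + 6*h + 9) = (h - 5)*(h - 2)^2*(h + 3)*(h + 3)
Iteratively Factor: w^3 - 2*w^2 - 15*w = (w)*(w^2 - 2*w - 15) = w*(w - 5)*(w + 3)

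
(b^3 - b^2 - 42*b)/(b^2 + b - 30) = b*(b - 7)/(b - 5)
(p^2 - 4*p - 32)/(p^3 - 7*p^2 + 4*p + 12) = (p^2 - 4*p - 32)/(p^3 - 7*p^2 + 4*p + 12)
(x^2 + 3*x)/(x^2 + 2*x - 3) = x/(x - 1)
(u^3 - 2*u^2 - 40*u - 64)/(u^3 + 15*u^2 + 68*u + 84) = (u^2 - 4*u - 32)/(u^2 + 13*u + 42)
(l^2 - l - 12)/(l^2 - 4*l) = (l + 3)/l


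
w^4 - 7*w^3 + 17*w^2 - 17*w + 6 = (w - 3)*(w - 2)*(w - 1)^2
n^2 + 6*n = n*(n + 6)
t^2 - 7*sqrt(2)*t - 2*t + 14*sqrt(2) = (t - 2)*(t - 7*sqrt(2))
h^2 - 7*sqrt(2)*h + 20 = (h - 5*sqrt(2))*(h - 2*sqrt(2))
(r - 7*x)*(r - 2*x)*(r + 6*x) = r^3 - 3*r^2*x - 40*r*x^2 + 84*x^3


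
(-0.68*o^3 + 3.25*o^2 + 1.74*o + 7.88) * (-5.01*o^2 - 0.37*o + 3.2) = 3.4068*o^5 - 16.0309*o^4 - 12.0959*o^3 - 29.7226*o^2 + 2.6524*o + 25.216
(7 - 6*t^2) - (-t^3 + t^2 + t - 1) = t^3 - 7*t^2 - t + 8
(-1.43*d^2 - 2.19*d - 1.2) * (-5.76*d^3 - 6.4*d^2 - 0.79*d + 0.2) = 8.2368*d^5 + 21.7664*d^4 + 22.0577*d^3 + 9.1241*d^2 + 0.51*d - 0.24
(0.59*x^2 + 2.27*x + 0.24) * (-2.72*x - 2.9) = -1.6048*x^3 - 7.8854*x^2 - 7.2358*x - 0.696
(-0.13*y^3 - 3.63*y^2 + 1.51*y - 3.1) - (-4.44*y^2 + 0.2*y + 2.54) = -0.13*y^3 + 0.81*y^2 + 1.31*y - 5.64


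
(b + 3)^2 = b^2 + 6*b + 9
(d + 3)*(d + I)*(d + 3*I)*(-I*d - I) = -I*d^4 + 4*d^3 - 4*I*d^3 + 16*d^2 + 12*d + 12*I*d + 9*I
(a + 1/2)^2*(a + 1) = a^3 + 2*a^2 + 5*a/4 + 1/4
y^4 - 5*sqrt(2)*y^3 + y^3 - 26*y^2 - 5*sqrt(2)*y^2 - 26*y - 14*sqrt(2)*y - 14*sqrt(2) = (y + 1)*(y - 7*sqrt(2))*(y + sqrt(2))^2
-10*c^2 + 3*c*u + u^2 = (-2*c + u)*(5*c + u)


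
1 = 1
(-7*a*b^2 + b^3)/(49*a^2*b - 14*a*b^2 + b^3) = -b/(7*a - b)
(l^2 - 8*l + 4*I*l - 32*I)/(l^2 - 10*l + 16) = (l + 4*I)/(l - 2)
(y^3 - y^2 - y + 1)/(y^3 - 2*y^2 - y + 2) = (y - 1)/(y - 2)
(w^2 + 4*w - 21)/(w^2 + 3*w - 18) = (w + 7)/(w + 6)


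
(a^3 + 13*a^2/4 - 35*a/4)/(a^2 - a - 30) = a*(4*a - 7)/(4*(a - 6))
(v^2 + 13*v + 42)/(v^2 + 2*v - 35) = (v + 6)/(v - 5)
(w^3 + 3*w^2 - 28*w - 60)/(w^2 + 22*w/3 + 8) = 3*(w^2 - 3*w - 10)/(3*w + 4)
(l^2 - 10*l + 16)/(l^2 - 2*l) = (l - 8)/l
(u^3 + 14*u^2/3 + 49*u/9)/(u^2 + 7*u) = (9*u^2 + 42*u + 49)/(9*(u + 7))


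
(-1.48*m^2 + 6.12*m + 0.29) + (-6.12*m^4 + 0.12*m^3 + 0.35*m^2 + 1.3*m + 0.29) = -6.12*m^4 + 0.12*m^3 - 1.13*m^2 + 7.42*m + 0.58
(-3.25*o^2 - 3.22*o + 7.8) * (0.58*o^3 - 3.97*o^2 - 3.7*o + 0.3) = -1.885*o^5 + 11.0349*o^4 + 29.3324*o^3 - 20.027*o^2 - 29.826*o + 2.34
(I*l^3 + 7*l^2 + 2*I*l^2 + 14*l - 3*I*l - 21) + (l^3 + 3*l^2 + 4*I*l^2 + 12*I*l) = l^3 + I*l^3 + 10*l^2 + 6*I*l^2 + 14*l + 9*I*l - 21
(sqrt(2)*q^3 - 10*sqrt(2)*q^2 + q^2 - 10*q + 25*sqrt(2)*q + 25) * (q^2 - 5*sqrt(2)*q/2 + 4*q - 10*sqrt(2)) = sqrt(2)*q^5 - 6*sqrt(2)*q^4 - 4*q^4 - 35*sqrt(2)*q^3/2 + 24*q^3 + 60*q^2 + 115*sqrt(2)*q^2 - 400*q + 75*sqrt(2)*q/2 - 250*sqrt(2)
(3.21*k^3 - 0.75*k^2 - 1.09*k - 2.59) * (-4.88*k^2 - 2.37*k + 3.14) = -15.6648*k^5 - 3.9477*k^4 + 17.1761*k^3 + 12.8675*k^2 + 2.7157*k - 8.1326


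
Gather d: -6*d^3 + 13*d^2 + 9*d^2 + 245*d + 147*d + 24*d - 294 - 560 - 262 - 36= -6*d^3 + 22*d^2 + 416*d - 1152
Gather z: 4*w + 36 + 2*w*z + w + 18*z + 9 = 5*w + z*(2*w + 18) + 45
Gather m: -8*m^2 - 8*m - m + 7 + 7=-8*m^2 - 9*m + 14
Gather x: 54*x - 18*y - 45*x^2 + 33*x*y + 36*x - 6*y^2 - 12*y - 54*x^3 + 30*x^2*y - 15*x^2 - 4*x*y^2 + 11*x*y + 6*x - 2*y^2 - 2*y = -54*x^3 + x^2*(30*y - 60) + x*(-4*y^2 + 44*y + 96) - 8*y^2 - 32*y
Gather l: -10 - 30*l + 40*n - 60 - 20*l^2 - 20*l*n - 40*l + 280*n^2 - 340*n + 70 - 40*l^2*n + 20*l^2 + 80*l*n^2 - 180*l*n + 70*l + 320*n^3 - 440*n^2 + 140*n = -40*l^2*n + l*(80*n^2 - 200*n) + 320*n^3 - 160*n^2 - 160*n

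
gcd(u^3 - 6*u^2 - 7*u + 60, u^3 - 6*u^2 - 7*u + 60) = u^3 - 6*u^2 - 7*u + 60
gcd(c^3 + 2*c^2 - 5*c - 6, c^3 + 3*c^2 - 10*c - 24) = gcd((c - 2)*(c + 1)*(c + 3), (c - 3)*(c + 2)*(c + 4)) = 1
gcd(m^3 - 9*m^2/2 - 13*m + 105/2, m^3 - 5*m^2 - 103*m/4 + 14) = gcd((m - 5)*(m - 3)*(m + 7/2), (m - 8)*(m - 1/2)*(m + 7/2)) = m + 7/2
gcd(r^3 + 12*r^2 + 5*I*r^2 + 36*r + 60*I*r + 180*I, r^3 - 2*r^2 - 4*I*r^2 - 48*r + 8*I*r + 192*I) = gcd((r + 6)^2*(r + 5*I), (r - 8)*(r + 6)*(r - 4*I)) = r + 6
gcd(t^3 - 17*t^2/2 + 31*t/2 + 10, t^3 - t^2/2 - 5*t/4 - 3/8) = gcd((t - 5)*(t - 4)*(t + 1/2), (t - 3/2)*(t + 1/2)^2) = t + 1/2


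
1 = 1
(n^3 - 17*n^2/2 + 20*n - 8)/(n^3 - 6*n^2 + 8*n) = (n^2 - 9*n/2 + 2)/(n*(n - 2))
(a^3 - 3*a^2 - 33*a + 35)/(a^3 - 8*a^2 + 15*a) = (a^3 - 3*a^2 - 33*a + 35)/(a*(a^2 - 8*a + 15))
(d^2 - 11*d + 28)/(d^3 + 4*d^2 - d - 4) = (d^2 - 11*d + 28)/(d^3 + 4*d^2 - d - 4)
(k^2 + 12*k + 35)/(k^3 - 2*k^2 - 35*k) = (k + 7)/(k*(k - 7))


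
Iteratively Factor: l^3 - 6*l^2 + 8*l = (l - 2)*(l^2 - 4*l) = l*(l - 2)*(l - 4)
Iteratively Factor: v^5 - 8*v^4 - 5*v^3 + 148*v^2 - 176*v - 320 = (v - 5)*(v^4 - 3*v^3 - 20*v^2 + 48*v + 64) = (v - 5)*(v - 4)*(v^3 + v^2 - 16*v - 16) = (v - 5)*(v - 4)*(v + 1)*(v^2 - 16) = (v - 5)*(v - 4)*(v + 1)*(v + 4)*(v - 4)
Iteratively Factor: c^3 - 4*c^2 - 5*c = (c - 5)*(c^2 + c) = c*(c - 5)*(c + 1)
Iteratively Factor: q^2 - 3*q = (q)*(q - 3)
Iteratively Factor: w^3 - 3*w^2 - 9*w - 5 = (w + 1)*(w^2 - 4*w - 5) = (w - 5)*(w + 1)*(w + 1)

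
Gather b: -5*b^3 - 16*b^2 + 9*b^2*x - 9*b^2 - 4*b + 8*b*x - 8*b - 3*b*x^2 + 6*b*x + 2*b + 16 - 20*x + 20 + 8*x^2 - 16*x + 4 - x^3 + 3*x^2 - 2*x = -5*b^3 + b^2*(9*x - 25) + b*(-3*x^2 + 14*x - 10) - x^3 + 11*x^2 - 38*x + 40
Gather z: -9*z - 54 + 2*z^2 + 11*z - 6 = 2*z^2 + 2*z - 60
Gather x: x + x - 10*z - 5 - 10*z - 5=2*x - 20*z - 10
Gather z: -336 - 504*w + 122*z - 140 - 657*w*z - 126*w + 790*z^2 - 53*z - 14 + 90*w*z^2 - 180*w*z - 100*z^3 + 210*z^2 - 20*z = -630*w - 100*z^3 + z^2*(90*w + 1000) + z*(49 - 837*w) - 490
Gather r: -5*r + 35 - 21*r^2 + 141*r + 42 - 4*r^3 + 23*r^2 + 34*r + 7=-4*r^3 + 2*r^2 + 170*r + 84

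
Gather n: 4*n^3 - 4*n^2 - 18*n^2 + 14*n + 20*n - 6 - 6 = 4*n^3 - 22*n^2 + 34*n - 12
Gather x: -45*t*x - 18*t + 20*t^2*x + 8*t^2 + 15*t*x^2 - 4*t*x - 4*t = 8*t^2 + 15*t*x^2 - 22*t + x*(20*t^2 - 49*t)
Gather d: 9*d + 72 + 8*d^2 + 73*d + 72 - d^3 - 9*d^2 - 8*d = -d^3 - d^2 + 74*d + 144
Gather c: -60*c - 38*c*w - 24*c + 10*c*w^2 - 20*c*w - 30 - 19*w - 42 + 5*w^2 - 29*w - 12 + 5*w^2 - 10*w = c*(10*w^2 - 58*w - 84) + 10*w^2 - 58*w - 84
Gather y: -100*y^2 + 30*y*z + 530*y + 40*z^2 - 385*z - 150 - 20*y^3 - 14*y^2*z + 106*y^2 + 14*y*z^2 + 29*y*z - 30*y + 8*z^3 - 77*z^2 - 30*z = -20*y^3 + y^2*(6 - 14*z) + y*(14*z^2 + 59*z + 500) + 8*z^3 - 37*z^2 - 415*z - 150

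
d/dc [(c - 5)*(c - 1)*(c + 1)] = 3*c^2 - 10*c - 1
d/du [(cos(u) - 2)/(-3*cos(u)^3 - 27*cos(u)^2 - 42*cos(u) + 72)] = (69*cos(u) - 3*cos(2*u) - cos(3*u) + 5)*sin(u)/(6*(cos(u)^3 + 9*cos(u)^2 + 14*cos(u) - 24)^2)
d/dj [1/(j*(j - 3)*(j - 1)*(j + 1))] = (-4*j^3 + 9*j^2 + 2*j - 3)/(j^2*(j^6 - 6*j^5 + 7*j^4 + 12*j^3 - 17*j^2 - 6*j + 9))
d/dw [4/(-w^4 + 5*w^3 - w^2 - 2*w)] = 4*(4*w^3 - 15*w^2 + 2*w + 2)/(w^2*(w^3 - 5*w^2 + w + 2)^2)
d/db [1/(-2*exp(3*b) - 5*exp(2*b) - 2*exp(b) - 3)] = (6*exp(2*b) + 10*exp(b) + 2)*exp(b)/(2*exp(3*b) + 5*exp(2*b) + 2*exp(b) + 3)^2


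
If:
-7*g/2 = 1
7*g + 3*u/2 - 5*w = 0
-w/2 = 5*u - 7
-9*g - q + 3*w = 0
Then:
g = -2/7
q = 1896/721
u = 144/103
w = 2/103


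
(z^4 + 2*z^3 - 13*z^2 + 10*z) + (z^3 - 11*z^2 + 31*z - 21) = z^4 + 3*z^3 - 24*z^2 + 41*z - 21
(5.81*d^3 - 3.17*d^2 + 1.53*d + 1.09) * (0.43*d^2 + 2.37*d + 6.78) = 2.4983*d^5 + 12.4066*d^4 + 32.5368*d^3 - 17.3978*d^2 + 12.9567*d + 7.3902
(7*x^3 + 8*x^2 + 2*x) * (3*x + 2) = 21*x^4 + 38*x^3 + 22*x^2 + 4*x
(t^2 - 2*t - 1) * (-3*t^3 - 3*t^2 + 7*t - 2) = -3*t^5 + 3*t^4 + 16*t^3 - 13*t^2 - 3*t + 2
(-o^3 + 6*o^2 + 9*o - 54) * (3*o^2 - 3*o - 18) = -3*o^5 + 21*o^4 + 27*o^3 - 297*o^2 + 972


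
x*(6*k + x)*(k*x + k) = 6*k^2*x^2 + 6*k^2*x + k*x^3 + k*x^2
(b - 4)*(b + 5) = b^2 + b - 20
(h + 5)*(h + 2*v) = h^2 + 2*h*v + 5*h + 10*v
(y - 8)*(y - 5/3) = y^2 - 29*y/3 + 40/3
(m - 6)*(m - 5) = m^2 - 11*m + 30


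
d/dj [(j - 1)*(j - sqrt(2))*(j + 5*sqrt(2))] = 3*j^2 - 2*j + 8*sqrt(2)*j - 10 - 4*sqrt(2)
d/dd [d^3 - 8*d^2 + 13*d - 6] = 3*d^2 - 16*d + 13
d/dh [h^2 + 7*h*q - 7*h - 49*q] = 2*h + 7*q - 7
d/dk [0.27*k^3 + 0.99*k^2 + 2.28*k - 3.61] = 0.81*k^2 + 1.98*k + 2.28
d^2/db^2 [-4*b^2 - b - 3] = -8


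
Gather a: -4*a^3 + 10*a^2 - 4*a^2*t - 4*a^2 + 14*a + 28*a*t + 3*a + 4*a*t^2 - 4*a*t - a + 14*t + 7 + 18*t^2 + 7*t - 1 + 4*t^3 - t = -4*a^3 + a^2*(6 - 4*t) + a*(4*t^2 + 24*t + 16) + 4*t^3 + 18*t^2 + 20*t + 6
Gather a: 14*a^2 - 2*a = 14*a^2 - 2*a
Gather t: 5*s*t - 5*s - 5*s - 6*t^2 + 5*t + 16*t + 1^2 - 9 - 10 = -10*s - 6*t^2 + t*(5*s + 21) - 18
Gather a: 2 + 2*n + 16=2*n + 18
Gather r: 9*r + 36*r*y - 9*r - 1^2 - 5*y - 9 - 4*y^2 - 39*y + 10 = 36*r*y - 4*y^2 - 44*y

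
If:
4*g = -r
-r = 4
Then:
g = 1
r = -4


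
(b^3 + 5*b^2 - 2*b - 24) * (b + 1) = b^4 + 6*b^3 + 3*b^2 - 26*b - 24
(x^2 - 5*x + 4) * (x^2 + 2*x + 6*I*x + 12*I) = x^4 - 3*x^3 + 6*I*x^3 - 6*x^2 - 18*I*x^2 + 8*x - 36*I*x + 48*I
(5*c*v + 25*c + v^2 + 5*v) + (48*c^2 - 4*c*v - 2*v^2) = 48*c^2 + c*v + 25*c - v^2 + 5*v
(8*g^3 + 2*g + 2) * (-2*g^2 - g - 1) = -16*g^5 - 8*g^4 - 12*g^3 - 6*g^2 - 4*g - 2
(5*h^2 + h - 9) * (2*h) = 10*h^3 + 2*h^2 - 18*h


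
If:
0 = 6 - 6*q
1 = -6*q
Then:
No Solution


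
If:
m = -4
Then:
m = -4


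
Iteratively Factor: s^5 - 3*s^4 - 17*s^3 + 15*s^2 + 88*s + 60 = (s + 2)*(s^4 - 5*s^3 - 7*s^2 + 29*s + 30) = (s + 2)^2*(s^3 - 7*s^2 + 7*s + 15) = (s - 3)*(s + 2)^2*(s^2 - 4*s - 5) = (s - 5)*(s - 3)*(s + 2)^2*(s + 1)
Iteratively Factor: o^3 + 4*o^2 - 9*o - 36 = (o + 4)*(o^2 - 9) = (o - 3)*(o + 4)*(o + 3)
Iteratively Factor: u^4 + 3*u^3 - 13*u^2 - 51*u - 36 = (u + 3)*(u^3 - 13*u - 12) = (u + 1)*(u + 3)*(u^2 - u - 12) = (u - 4)*(u + 1)*(u + 3)*(u + 3)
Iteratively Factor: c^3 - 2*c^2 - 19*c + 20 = (c + 4)*(c^2 - 6*c + 5) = (c - 1)*(c + 4)*(c - 5)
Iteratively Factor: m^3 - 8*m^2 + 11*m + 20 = (m - 4)*(m^2 - 4*m - 5) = (m - 4)*(m + 1)*(m - 5)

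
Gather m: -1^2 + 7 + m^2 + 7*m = m^2 + 7*m + 6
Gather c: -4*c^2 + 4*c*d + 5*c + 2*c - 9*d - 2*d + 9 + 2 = -4*c^2 + c*(4*d + 7) - 11*d + 11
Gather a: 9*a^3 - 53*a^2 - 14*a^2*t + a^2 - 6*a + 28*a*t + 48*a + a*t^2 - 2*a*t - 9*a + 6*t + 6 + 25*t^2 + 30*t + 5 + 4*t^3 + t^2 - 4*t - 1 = 9*a^3 + a^2*(-14*t - 52) + a*(t^2 + 26*t + 33) + 4*t^3 + 26*t^2 + 32*t + 10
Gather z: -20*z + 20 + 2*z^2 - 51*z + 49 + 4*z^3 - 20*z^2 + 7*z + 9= 4*z^3 - 18*z^2 - 64*z + 78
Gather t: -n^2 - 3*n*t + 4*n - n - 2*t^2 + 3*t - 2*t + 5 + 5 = -n^2 + 3*n - 2*t^2 + t*(1 - 3*n) + 10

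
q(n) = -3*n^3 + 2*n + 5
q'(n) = 2 - 9*n^2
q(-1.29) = 8.86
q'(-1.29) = -12.98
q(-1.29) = 8.86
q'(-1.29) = -12.98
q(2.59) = -41.94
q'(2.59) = -58.37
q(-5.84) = 590.85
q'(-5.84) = -304.95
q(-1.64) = 14.95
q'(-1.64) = -22.21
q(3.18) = -85.11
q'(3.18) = -89.01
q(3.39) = -105.09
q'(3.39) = -101.43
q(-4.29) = 233.28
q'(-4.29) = -163.64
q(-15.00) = 10100.00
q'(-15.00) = -2023.00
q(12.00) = -5155.00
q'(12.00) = -1294.00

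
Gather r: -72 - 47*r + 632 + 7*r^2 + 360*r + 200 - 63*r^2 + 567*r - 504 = -56*r^2 + 880*r + 256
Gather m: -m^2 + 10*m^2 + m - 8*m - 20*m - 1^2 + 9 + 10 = 9*m^2 - 27*m + 18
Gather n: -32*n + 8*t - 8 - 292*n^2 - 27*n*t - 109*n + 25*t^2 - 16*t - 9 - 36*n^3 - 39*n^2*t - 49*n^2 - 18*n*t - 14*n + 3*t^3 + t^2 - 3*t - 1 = -36*n^3 + n^2*(-39*t - 341) + n*(-45*t - 155) + 3*t^3 + 26*t^2 - 11*t - 18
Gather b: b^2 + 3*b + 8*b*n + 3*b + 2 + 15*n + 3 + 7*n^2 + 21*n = b^2 + b*(8*n + 6) + 7*n^2 + 36*n + 5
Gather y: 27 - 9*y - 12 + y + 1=16 - 8*y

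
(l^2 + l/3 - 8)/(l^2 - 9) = (l - 8/3)/(l - 3)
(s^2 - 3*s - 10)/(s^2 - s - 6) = (s - 5)/(s - 3)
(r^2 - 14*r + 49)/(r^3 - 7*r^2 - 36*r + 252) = (r - 7)/(r^2 - 36)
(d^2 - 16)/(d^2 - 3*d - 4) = (d + 4)/(d + 1)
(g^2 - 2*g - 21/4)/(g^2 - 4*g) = (g^2 - 2*g - 21/4)/(g*(g - 4))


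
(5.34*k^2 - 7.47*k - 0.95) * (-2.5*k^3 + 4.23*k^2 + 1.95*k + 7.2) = -13.35*k^5 + 41.2632*k^4 - 18.8101*k^3 + 19.863*k^2 - 55.6365*k - 6.84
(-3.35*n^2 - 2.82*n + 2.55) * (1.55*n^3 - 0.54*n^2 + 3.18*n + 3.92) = -5.1925*n^5 - 2.562*n^4 - 5.1777*n^3 - 23.4766*n^2 - 2.9454*n + 9.996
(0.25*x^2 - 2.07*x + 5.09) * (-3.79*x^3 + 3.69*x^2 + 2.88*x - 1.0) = -0.9475*x^5 + 8.7678*x^4 - 26.2094*x^3 + 12.5705*x^2 + 16.7292*x - 5.09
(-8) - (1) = -9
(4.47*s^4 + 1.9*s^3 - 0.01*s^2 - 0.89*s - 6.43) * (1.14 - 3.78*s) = -16.8966*s^5 - 2.0862*s^4 + 2.2038*s^3 + 3.3528*s^2 + 23.2908*s - 7.3302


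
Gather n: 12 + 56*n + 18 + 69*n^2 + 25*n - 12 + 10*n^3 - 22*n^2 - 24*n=10*n^3 + 47*n^2 + 57*n + 18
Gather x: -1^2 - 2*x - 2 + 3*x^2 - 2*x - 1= 3*x^2 - 4*x - 4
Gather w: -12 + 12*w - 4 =12*w - 16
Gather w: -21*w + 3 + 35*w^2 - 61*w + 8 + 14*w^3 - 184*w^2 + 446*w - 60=14*w^3 - 149*w^2 + 364*w - 49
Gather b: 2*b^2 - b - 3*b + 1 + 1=2*b^2 - 4*b + 2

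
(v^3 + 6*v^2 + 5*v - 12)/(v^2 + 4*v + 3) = (v^2 + 3*v - 4)/(v + 1)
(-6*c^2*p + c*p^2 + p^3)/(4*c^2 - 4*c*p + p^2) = p*(3*c + p)/(-2*c + p)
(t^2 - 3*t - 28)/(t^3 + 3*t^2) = (t^2 - 3*t - 28)/(t^2*(t + 3))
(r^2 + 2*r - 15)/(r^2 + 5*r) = (r - 3)/r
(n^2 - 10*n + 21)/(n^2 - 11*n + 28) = (n - 3)/(n - 4)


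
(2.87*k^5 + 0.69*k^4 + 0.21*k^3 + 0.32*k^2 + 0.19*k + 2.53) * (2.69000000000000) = 7.7203*k^5 + 1.8561*k^4 + 0.5649*k^3 + 0.8608*k^2 + 0.5111*k + 6.8057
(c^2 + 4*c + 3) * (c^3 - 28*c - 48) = c^5 + 4*c^4 - 25*c^3 - 160*c^2 - 276*c - 144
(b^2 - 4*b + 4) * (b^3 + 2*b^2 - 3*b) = b^5 - 2*b^4 - 7*b^3 + 20*b^2 - 12*b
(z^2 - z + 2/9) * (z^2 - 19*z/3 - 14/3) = z^4 - 22*z^3/3 + 17*z^2/9 + 88*z/27 - 28/27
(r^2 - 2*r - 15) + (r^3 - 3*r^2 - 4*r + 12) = r^3 - 2*r^2 - 6*r - 3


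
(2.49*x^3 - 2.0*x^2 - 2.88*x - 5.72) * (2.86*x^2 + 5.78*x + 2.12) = 7.1214*x^5 + 8.6722*x^4 - 14.518*x^3 - 37.2456*x^2 - 39.1672*x - 12.1264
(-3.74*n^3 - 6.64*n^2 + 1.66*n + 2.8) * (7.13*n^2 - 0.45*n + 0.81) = -26.6662*n^5 - 45.6602*n^4 + 11.7944*n^3 + 13.8386*n^2 + 0.0846*n + 2.268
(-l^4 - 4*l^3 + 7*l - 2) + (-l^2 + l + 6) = -l^4 - 4*l^3 - l^2 + 8*l + 4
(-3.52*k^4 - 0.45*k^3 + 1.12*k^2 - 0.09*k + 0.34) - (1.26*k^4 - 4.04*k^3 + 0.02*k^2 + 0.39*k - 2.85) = -4.78*k^4 + 3.59*k^3 + 1.1*k^2 - 0.48*k + 3.19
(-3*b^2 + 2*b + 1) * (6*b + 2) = -18*b^3 + 6*b^2 + 10*b + 2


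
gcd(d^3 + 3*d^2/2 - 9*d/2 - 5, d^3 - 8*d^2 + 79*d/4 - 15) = 1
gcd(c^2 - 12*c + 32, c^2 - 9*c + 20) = c - 4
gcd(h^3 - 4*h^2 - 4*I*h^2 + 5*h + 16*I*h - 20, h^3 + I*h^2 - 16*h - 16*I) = h^2 + h*(-4 + I) - 4*I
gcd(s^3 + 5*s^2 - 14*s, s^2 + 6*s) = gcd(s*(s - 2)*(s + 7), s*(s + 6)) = s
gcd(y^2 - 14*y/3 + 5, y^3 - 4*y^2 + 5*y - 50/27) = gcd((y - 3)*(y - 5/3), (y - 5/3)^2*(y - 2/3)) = y - 5/3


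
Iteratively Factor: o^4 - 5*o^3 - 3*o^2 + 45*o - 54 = (o - 3)*(o^3 - 2*o^2 - 9*o + 18) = (o - 3)*(o - 2)*(o^2 - 9) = (o - 3)*(o - 2)*(o + 3)*(o - 3)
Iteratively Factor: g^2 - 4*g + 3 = (g - 3)*(g - 1)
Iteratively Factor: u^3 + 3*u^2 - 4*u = (u)*(u^2 + 3*u - 4) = u*(u + 4)*(u - 1)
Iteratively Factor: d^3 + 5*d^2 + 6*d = (d + 2)*(d^2 + 3*d) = d*(d + 2)*(d + 3)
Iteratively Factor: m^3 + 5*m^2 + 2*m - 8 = (m - 1)*(m^2 + 6*m + 8) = (m - 1)*(m + 2)*(m + 4)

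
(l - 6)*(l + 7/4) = l^2 - 17*l/4 - 21/2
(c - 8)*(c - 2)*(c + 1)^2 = c^4 - 8*c^3 - 3*c^2 + 22*c + 16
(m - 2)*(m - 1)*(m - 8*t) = m^3 - 8*m^2*t - 3*m^2 + 24*m*t + 2*m - 16*t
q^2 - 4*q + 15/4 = (q - 5/2)*(q - 3/2)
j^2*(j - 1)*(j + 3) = j^4 + 2*j^3 - 3*j^2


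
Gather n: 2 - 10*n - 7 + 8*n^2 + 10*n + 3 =8*n^2 - 2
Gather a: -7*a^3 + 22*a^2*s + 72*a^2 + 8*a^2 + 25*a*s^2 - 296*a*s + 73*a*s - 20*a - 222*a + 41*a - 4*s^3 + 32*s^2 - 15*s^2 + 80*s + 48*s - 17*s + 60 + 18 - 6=-7*a^3 + a^2*(22*s + 80) + a*(25*s^2 - 223*s - 201) - 4*s^3 + 17*s^2 + 111*s + 72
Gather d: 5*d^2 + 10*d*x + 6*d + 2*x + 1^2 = 5*d^2 + d*(10*x + 6) + 2*x + 1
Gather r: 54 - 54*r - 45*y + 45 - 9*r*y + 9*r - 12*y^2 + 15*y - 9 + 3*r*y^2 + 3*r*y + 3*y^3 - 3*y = r*(3*y^2 - 6*y - 45) + 3*y^3 - 12*y^2 - 33*y + 90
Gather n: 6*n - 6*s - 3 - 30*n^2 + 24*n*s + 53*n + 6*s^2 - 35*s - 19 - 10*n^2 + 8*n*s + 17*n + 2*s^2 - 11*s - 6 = -40*n^2 + n*(32*s + 76) + 8*s^2 - 52*s - 28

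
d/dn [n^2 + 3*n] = 2*n + 3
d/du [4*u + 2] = 4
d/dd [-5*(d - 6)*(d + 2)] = 20 - 10*d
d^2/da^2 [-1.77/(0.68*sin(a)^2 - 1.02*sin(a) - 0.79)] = (-3.273792*sin(a)^4 + 3.683016*sin(a)^3 - 0.734195999999999*sin(a)^2 - 5.939766*sin(a) + 5.584704)/(-0.68*sin(a)^2 + 1.02*sin(a) + 0.79)^3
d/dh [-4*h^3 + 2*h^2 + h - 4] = -12*h^2 + 4*h + 1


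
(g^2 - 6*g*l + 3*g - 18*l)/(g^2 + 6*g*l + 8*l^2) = (g^2 - 6*g*l + 3*g - 18*l)/(g^2 + 6*g*l + 8*l^2)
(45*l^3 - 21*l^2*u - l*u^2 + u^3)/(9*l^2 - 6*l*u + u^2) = 5*l + u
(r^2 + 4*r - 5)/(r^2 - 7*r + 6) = (r + 5)/(r - 6)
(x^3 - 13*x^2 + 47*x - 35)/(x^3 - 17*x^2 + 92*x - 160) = (x^2 - 8*x + 7)/(x^2 - 12*x + 32)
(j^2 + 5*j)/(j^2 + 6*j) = (j + 5)/(j + 6)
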